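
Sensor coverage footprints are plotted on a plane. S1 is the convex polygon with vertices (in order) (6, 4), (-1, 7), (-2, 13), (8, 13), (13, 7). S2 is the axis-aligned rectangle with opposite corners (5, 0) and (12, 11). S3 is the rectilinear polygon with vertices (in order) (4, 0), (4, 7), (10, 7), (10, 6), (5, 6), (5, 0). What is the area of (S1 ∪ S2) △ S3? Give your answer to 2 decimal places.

129.48

|S1 ∪ S2| = 132.1952.
|(S1 ∪ S2) ∩ S3| = 7.3571.
|(S1 ∪ S2) △ S3| = 132.1952 + 12 − 14.7143 = 129.48.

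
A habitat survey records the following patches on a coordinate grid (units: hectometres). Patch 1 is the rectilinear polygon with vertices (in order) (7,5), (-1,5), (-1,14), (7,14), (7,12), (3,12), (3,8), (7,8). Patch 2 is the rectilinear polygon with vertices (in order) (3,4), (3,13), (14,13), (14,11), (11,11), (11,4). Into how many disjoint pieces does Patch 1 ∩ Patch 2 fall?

Patch 1 ∩ Patch 2 splits into 2 disjoint pieces (area 12, area 4).

2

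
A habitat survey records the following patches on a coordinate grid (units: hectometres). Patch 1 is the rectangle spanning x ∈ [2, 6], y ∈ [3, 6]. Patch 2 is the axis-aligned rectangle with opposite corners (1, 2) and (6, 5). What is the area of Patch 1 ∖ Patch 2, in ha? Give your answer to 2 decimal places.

4.00

|Patch 1∩Patch 2|: x∈[2,6], y∈[3,5] → 4·2 = 8.
|Patch 1| = 12.
|Patch 1 ∖ Patch 2| = |Patch 1| − |Patch 1∩Patch 2| = 12 − 8 = 4.00.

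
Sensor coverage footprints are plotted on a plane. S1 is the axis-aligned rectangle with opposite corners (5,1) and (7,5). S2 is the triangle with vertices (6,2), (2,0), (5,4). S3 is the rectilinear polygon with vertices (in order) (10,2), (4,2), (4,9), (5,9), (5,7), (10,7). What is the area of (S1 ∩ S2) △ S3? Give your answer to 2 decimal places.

|S1 ∩ S2| = 1.25.
|(S1 ∩ S2) ∩ S3| = 1.
|(S1 ∩ S2) △ S3| = 1.25 + 32 − 2 = 31.25.

31.25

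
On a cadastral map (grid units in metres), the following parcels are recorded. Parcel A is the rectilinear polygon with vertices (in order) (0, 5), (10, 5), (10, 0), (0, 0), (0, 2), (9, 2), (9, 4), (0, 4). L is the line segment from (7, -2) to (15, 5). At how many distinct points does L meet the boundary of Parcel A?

2

The segment meets the boundary at (10,0.625), (9.286,0).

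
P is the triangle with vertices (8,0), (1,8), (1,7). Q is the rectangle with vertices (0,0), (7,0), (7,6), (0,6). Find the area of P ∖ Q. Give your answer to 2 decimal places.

|P| = 3.5, |P∩Q| = 2.1786.
|P ∖ Q| = |P| − |P∩Q| = 3.5 − 2.1786 = 1.32.

1.32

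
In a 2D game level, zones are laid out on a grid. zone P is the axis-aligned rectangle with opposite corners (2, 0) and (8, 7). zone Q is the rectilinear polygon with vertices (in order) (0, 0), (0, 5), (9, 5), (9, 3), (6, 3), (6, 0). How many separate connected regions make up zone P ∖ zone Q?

zone P ∖ zone Q splits into 2 disjoint pieces (area 6, area 12).

2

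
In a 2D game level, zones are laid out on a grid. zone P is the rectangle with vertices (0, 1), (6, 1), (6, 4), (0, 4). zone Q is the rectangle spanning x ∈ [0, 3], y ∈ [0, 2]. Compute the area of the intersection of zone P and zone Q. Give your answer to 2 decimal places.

|zone P∩zone Q|: x∈[0,3], y∈[1,2] → 3·1 = 3.

3.00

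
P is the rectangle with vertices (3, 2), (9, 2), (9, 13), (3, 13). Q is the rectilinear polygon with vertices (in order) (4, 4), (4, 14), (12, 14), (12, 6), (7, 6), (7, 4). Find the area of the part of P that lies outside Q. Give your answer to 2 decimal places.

|P| = 66, |P∩Q| = 41.
|P ∖ Q| = |P| − |P∩Q| = 66 − 41 = 25.00.

25.00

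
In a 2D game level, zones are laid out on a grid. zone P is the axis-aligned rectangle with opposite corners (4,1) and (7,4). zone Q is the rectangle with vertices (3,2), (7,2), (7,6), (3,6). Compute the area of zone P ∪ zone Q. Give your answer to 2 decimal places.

By inclusion–exclusion:
Individual areas: |zone P| = 9, |zone Q| = 16.
|zone P∩zone Q|: x∈[4,7], y∈[2,4] → 3·2 = 6.
|zone P ∪ zone Q| = 25 − 6 = 19.00.

19.00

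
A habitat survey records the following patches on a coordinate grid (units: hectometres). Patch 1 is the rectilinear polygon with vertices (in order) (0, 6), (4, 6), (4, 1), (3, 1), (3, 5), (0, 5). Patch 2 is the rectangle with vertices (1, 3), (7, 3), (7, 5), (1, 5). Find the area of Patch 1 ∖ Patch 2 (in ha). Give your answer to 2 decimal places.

6.00

|Patch 1| = 8, |Patch 1∩Patch 2| = 2.
|Patch 1 ∖ Patch 2| = |Patch 1| − |Patch 1∩Patch 2| = 8 − 2 = 6.00.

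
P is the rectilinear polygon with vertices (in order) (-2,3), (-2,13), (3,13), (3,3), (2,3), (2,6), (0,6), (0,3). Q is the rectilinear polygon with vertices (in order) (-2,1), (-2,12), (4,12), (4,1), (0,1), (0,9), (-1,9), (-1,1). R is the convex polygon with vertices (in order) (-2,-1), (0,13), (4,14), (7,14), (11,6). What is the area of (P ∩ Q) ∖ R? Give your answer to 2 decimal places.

10.29

|P ∩ Q| = 33.
|(P ∩ Q) ∩ R| = 22.7143.
|(P ∩ Q) ∖ R| = 33 − 22.7143 = 10.29.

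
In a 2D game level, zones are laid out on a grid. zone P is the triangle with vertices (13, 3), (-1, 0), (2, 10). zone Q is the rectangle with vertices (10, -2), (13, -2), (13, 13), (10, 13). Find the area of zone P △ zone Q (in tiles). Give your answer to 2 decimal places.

|zone P| = 65.5, |zone Q| = 45, |zone P∩zone Q| = 3.8279.
|zone P △ zone Q| = |zone P| + |zone Q| − 2·|zone P∩zone Q| = 65.5 + 45 − 7.6558 = 102.84.

102.84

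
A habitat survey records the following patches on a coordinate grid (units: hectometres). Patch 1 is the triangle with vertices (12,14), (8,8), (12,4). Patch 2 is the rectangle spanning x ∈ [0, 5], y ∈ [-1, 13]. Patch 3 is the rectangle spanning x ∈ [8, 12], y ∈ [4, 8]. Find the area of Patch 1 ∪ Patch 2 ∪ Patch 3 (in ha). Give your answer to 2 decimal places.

98.00

By inclusion–exclusion:
Individual areas: |Patch 1| = 20, |Patch 2| = 70, |Patch 3| = 16.
|Patch 1∩Patch 2| = 0.
|Patch 1∩Patch 3| = 8.
|Patch 2∩Patch 3| = 0 (no overlap).
|Patch 1∩Patch 2∩Patch 3| = 0.
|Patch 1 ∪ Patch 2 ∪ Patch 3| = 106 − 8 + 0 = 98.00.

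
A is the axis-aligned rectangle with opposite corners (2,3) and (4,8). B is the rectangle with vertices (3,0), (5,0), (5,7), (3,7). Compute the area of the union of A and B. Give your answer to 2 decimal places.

20.00

By inclusion–exclusion:
Individual areas: |A| = 10, |B| = 14.
|A∩B|: x∈[3,4], y∈[3,7] → 1·4 = 4.
|A ∪ B| = 24 − 4 = 20.00.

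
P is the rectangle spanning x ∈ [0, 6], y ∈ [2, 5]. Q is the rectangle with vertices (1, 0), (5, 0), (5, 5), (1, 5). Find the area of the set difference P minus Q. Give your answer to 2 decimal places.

|P∩Q|: x∈[1,5], y∈[2,5] → 4·3 = 12.
|P| = 18.
|P ∖ Q| = |P| − |P∩Q| = 18 − 12 = 6.00.

6.00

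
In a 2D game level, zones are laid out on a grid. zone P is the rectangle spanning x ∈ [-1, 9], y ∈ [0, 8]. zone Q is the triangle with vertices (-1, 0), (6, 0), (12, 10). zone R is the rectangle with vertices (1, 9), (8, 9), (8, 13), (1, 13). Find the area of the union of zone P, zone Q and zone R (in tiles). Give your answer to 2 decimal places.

112.04

By inclusion–exclusion:
Individual areas: |zone P| = 80, |zone Q| = 35, |zone R| = 28.
|zone P∩zone Q| = 30.9615.
|zone P∩zone R| = 0 (no overlap).
|zone Q∩zone R| = 0.
|zone P∩zone Q∩zone R| = 0.
|zone P ∪ zone Q ∪ zone R| = 143 − 30.9615 + 0 = 112.04.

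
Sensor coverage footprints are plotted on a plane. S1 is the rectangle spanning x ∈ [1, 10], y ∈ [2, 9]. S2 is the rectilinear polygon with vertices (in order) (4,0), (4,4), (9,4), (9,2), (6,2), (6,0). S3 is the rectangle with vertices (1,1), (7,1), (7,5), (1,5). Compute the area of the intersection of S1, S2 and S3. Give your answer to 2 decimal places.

The intersection is the polygon with vertices (4,4), (7,4), (7,2), (6,2), (4,2).
By the shoelace formula its area is 6.00.

6.00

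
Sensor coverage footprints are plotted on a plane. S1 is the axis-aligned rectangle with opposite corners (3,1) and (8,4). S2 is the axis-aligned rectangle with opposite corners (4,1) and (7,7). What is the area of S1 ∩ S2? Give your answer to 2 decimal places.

|S1∩S2|: x∈[4,7], y∈[1,4] → 3·3 = 9.

9.00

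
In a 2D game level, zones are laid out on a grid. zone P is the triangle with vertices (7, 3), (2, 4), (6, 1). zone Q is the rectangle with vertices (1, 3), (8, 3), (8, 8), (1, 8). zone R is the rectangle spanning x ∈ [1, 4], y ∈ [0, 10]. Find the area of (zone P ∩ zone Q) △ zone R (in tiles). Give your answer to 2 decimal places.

29.97

|zone P ∩ zone Q| = 1.8333.
|(zone P ∩ zone Q) ∩ zone R| = 0.9333.
|(zone P ∩ zone Q) △ zone R| = 1.8333 + 30 − 1.8667 = 29.97.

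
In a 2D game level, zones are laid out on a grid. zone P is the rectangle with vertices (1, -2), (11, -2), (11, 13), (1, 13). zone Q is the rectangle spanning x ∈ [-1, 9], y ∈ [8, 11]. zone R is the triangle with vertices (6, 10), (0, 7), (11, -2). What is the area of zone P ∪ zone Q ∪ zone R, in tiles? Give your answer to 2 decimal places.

By inclusion–exclusion:
Individual areas: |zone P| = 150, |zone Q| = 30, |zone R| = 43.5.
|zone P∩zone Q|: x∈[1,9], y∈[8,11] → 8·3 = 24.
|zone P∩zone R| = 42.8409.
|zone Q∩zone R| = 4.8333.
|zone P∩zone Q∩zone R| = 4.8333.
|zone P ∪ zone Q ∪ zone R| = 223.5 − 71.6742 + 4.8333 = 156.66.

156.66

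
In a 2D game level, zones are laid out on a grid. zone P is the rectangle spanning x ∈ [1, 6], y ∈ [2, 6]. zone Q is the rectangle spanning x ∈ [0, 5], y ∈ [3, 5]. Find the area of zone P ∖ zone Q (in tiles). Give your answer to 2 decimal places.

12.00

|zone P∩zone Q|: x∈[1,5], y∈[3,5] → 4·2 = 8.
|zone P| = 20.
|zone P ∖ zone Q| = |zone P| − |zone P∩zone Q| = 20 − 8 = 12.00.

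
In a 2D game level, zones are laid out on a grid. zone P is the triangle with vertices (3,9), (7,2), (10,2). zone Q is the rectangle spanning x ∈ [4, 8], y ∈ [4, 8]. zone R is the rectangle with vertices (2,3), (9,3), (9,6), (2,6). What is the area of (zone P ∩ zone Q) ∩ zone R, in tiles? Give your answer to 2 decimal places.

The region (zone P ∩ zone Q) ∩ zone R is the polygon with vertices (8,4), (5.857,4), (4.714,6), (6,6).
By the shoelace formula its area is 3.43.

3.43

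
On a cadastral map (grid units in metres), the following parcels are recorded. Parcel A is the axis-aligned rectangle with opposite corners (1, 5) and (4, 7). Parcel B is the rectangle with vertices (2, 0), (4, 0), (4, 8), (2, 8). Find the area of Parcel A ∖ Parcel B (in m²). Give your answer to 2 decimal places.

2.00

|Parcel A∩Parcel B|: x∈[2,4], y∈[5,7] → 2·2 = 4.
|Parcel A| = 6.
|Parcel A ∖ Parcel B| = |Parcel A| − |Parcel A∩Parcel B| = 6 − 4 = 2.00.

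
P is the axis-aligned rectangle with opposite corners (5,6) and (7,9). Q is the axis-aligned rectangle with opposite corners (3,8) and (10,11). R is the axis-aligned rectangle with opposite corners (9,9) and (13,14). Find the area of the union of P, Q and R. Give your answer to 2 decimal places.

By inclusion–exclusion:
Individual areas: |P| = 6, |Q| = 21, |R| = 20.
|P∩Q|: x∈[5,7], y∈[8,9] → 2·1 = 2.
|P∩R| = 0 (no overlap).
|Q∩R|: x∈[9,10], y∈[9,11] → 1·2 = 2.
|P∩Q∩R| = 0.
|P ∪ Q ∪ R| = 47 − 4 + 0 = 43.00.

43.00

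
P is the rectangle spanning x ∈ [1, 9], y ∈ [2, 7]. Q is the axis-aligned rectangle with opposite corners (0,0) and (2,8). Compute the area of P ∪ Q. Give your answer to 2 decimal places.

51.00

By inclusion–exclusion:
Individual areas: |P| = 40, |Q| = 16.
|P∩Q|: x∈[1,2], y∈[2,7] → 1·5 = 5.
|P ∪ Q| = 56 − 5 = 51.00.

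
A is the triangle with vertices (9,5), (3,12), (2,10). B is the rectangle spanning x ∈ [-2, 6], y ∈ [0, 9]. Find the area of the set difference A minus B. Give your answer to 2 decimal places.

7.19

|A| = 9.5, |A∩B| = 2.3071.
|A ∖ B| = |A| − |A∩B| = 9.5 − 2.3071 = 7.19.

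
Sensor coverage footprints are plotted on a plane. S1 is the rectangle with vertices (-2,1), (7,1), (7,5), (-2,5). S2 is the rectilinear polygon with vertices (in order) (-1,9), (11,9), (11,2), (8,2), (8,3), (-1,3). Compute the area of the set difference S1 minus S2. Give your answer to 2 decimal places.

|S1| = 36, |S1∩S2| = 16.
|S1 ∖ S2| = |S1| − |S1∩S2| = 36 − 16 = 20.00.

20.00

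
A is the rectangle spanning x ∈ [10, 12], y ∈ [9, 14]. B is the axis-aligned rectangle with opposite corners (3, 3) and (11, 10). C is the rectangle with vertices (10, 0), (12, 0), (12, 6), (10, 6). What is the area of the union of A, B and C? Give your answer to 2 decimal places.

By inclusion–exclusion:
Individual areas: |A| = 10, |B| = 56, |C| = 12.
|A∩B|: x∈[10,11], y∈[9,10] → 1·1 = 1.
|A∩C| = 0 (no overlap).
|B∩C|: x∈[10,11], y∈[3,6] → 1·3 = 3.
|A∩B∩C| = 0.
|A ∪ B ∪ C| = 78 − 4 + 0 = 74.00.

74.00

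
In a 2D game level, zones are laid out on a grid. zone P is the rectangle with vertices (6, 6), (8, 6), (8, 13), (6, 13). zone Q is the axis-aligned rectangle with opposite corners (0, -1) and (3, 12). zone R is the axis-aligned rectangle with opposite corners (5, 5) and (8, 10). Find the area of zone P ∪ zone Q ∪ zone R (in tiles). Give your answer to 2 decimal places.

By inclusion–exclusion:
Individual areas: |zone P| = 14, |zone Q| = 39, |zone R| = 15.
|zone P∩zone Q| = 0 (no overlap).
|zone P∩zone R|: x∈[6,8], y∈[6,10] → 2·4 = 8.
|zone Q∩zone R| = 0 (no overlap).
|zone P∩zone Q∩zone R| = 0.
|zone P ∪ zone Q ∪ zone R| = 68 − 8 + 0 = 60.00.

60.00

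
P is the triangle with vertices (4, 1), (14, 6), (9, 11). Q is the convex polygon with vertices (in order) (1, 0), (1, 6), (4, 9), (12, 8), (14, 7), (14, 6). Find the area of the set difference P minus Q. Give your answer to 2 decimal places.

|P| = 37.5, |P∩Q| = 30.0662.
|P ∖ Q| = |P| − |P∩Q| = 37.5 − 30.0662 = 7.43.

7.43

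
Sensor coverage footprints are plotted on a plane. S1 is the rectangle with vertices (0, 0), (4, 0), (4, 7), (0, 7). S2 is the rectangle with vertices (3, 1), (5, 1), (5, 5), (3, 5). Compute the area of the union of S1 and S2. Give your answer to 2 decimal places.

32.00

By inclusion–exclusion:
Individual areas: |S1| = 28, |S2| = 8.
|S1∩S2|: x∈[3,4], y∈[1,5] → 1·4 = 4.
|S1 ∪ S2| = 36 − 4 = 32.00.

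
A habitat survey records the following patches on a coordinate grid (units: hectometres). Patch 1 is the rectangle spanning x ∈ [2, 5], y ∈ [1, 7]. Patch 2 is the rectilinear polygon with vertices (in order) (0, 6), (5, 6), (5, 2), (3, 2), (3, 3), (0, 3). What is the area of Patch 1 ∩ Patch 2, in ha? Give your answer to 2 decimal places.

The intersection is the polygon with vertices (5,2), (3,2), (3,3), (2,3), (2,6), (5,6).
By the shoelace formula its area is 11.00.

11.00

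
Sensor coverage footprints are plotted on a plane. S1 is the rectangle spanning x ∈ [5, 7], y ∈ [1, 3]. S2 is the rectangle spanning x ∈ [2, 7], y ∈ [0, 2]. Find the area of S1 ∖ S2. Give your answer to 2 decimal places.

2.00

|S1∩S2|: x∈[5,7], y∈[1,2] → 2·1 = 2.
|S1| = 4.
|S1 ∖ S2| = |S1| − |S1∩S2| = 4 − 2 = 2.00.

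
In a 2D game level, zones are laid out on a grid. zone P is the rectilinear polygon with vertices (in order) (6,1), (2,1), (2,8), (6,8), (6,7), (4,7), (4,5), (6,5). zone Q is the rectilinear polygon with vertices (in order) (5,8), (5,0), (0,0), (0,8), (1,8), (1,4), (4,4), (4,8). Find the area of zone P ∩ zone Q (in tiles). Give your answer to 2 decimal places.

11.00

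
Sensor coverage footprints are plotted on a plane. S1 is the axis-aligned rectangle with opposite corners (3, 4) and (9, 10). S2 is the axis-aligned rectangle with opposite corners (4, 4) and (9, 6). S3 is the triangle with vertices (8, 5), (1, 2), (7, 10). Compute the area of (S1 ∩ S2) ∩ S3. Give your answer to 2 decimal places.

The region (S1 ∩ S2) ∩ S3 is the polygon with vertices (4,4), (4,6), (7.8,6), (8,5), (5.667,4).
By the shoelace formula its area is 6.73.

6.73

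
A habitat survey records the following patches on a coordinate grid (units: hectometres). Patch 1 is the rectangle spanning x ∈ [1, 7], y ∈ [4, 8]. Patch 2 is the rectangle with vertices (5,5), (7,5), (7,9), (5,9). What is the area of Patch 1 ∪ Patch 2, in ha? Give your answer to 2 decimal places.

26.00

By inclusion–exclusion:
Individual areas: |Patch 1| = 24, |Patch 2| = 8.
|Patch 1∩Patch 2|: x∈[5,7], y∈[5,8] → 2·3 = 6.
|Patch 1 ∪ Patch 2| = 32 − 6 = 26.00.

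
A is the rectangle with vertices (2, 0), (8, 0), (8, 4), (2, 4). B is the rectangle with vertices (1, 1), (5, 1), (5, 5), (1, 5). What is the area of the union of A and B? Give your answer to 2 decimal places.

31.00

By inclusion–exclusion:
Individual areas: |A| = 24, |B| = 16.
|A∩B|: x∈[2,5], y∈[1,4] → 3·3 = 9.
|A ∪ B| = 40 − 9 = 31.00.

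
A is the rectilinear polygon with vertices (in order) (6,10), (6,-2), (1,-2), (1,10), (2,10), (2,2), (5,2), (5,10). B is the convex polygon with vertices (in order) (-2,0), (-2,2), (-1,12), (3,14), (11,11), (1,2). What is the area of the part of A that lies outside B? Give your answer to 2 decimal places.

24.50

|A| = 36, |A∩B| = 11.5.
|A ∖ B| = |A| − |A∩B| = 36 − 11.5 = 24.50.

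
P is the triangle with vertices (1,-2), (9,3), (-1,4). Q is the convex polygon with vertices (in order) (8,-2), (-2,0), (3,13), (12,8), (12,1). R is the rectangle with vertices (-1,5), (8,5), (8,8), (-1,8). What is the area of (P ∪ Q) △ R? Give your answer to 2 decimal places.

|P ∪ Q| = 140.7258.
|(P ∪ Q) ∩ R| = 22.5.
|(P ∪ Q) △ R| = 140.7258 + 27 − 45 = 122.73.

122.73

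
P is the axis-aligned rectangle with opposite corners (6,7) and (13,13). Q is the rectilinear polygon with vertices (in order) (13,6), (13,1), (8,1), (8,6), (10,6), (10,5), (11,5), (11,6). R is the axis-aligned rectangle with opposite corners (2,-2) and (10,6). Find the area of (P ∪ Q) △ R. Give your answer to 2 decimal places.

|P ∪ Q| = 66.
|(P ∪ Q) ∩ R| = 10.
|(P ∪ Q) △ R| = 66 + 64 − 20 = 110.00.

110.00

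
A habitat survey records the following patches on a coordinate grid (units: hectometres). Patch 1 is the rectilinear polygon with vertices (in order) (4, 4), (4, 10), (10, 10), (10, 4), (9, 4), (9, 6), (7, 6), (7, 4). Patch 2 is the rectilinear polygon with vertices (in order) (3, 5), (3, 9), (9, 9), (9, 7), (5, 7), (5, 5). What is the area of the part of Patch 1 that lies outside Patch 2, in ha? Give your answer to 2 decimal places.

|Patch 1| = 32, |Patch 1∩Patch 2| = 12.
|Patch 1 ∖ Patch 2| = |Patch 1| − |Patch 1∩Patch 2| = 32 − 12 = 20.00.

20.00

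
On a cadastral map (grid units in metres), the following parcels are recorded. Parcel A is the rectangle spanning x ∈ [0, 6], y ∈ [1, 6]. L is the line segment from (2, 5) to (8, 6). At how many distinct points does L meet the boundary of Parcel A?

The segment meets the boundary at (6,5.667).

1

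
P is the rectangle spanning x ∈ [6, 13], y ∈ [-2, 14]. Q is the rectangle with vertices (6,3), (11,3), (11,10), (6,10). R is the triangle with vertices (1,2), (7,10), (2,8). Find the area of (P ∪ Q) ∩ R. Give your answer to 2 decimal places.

0.47

The region (P ∪ Q) ∩ R is the polygon with vertices (6,9.6), (7,10), (6,8.667).
By the shoelace formula its area is 0.47.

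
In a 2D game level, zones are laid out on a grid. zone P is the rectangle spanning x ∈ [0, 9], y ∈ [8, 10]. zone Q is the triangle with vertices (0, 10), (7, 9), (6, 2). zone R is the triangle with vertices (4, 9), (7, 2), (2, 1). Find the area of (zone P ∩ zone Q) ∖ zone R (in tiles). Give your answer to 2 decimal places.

8.59

|zone P ∩ zone Q| = 8.9286.
|(zone P ∩ zone Q) ∩ zone R| = 0.3393.
|(zone P ∩ zone Q) ∖ zone R| = 8.9286 − 0.3393 = 8.59.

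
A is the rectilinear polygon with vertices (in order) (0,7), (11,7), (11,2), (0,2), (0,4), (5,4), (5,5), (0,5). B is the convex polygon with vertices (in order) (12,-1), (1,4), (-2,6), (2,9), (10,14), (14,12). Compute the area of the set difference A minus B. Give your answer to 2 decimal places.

|A| = 50, |A∩B| = 43.6.
|A ∖ B| = |A| − |A∩B| = 50 − 43.6 = 6.40.

6.40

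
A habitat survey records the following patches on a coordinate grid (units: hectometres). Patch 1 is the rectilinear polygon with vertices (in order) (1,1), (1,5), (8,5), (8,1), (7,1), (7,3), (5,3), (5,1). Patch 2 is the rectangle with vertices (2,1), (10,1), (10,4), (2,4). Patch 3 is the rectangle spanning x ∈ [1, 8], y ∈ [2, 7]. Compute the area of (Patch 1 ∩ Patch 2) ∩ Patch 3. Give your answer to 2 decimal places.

10.00

The region (Patch 1 ∩ Patch 2) ∩ Patch 3 is the polygon with vertices (7,3), (5,3), (5,2), (2,2), (2,4), (8,4), (8,2), (7,2).
By the shoelace formula its area is 10.00.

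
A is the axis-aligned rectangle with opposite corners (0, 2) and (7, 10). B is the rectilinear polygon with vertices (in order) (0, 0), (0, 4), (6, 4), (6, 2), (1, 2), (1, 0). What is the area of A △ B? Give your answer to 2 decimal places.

|A| = 56, |B| = 14, |A∩B| = 12.
|A △ B| = |A| + |B| − 2·|A∩B| = 56 + 14 − 24 = 46.00.

46.00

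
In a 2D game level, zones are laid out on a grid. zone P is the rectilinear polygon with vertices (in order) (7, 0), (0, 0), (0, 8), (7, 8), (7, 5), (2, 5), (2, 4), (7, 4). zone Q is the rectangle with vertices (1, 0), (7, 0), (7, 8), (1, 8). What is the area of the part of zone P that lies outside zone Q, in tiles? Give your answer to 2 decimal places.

|zone P| = 51, |zone P∩zone Q| = 43.
|zone P ∖ zone Q| = |zone P| − |zone P∩zone Q| = 51 − 43 = 8.00.

8.00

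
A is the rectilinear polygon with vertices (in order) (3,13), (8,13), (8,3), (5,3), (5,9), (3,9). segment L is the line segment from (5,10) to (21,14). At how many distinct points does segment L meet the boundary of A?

1

The segment meets the boundary at (8,10.75).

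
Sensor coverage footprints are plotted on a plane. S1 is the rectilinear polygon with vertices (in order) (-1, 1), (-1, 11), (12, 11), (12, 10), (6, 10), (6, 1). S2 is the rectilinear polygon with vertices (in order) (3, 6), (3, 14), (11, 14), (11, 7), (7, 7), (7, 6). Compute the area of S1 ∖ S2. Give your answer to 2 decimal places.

56.00

|S1| = 76, |S1∩S2| = 20.
|S1 ∖ S2| = |S1| − |S1∩S2| = 76 − 20 = 56.00.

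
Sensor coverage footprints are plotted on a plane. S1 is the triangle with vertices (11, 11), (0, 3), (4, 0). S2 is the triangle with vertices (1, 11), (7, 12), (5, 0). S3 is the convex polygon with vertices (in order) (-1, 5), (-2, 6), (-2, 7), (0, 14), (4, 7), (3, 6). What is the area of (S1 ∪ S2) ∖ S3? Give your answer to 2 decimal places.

|S1 ∪ S2| = 57.5554.
|(S1 ∪ S2) ∩ S3| = 5.4257.
|(S1 ∪ S2) ∖ S3| = 57.5554 − 5.4257 = 52.13.

52.13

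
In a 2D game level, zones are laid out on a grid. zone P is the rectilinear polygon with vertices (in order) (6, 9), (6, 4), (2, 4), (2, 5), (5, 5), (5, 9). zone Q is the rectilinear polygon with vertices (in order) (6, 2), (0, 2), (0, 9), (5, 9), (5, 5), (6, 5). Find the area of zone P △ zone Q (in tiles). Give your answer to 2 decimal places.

|zone P| = 8, |zone Q| = 38, |zone P∩zone Q| = 4.
|zone P △ zone Q| = |zone P| + |zone Q| − 2·|zone P∩zone Q| = 8 + 38 − 8 = 38.00.

38.00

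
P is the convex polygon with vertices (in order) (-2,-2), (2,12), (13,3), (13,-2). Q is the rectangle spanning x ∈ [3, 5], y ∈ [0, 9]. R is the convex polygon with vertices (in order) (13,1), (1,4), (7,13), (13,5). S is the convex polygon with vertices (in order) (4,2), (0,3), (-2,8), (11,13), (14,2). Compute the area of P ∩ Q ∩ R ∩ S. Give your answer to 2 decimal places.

10.17

The intersection is the polygon with vertices (4.333,9), (5,9), (5,3), (3,3.5), (3,7).
By the shoelace formula its area is 10.17.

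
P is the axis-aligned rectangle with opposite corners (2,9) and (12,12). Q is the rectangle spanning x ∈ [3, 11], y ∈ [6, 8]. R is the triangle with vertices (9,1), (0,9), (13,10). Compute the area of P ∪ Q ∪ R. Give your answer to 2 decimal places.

81.18

By inclusion–exclusion:
Individual areas: |P| = 30, |Q| = 16, |R| = 56.5.
|P∩Q| = 0 (no overlap).
|P∩R| = 5.3846.
|Q∩R| = 15.9375.
|P∩Q∩R| = 0.
|P ∪ Q ∪ R| = 102.5 − 21.3221 + 0 = 81.18.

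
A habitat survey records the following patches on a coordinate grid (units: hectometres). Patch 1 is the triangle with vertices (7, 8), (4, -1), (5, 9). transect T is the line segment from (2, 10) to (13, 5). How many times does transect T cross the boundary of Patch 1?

The segment meets the boundary at (6.921,7.763), (4.965,8.652).

2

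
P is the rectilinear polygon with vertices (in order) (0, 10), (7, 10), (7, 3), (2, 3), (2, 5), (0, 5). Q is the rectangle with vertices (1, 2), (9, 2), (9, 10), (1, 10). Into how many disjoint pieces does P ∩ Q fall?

1

P ∩ Q is a single connected region.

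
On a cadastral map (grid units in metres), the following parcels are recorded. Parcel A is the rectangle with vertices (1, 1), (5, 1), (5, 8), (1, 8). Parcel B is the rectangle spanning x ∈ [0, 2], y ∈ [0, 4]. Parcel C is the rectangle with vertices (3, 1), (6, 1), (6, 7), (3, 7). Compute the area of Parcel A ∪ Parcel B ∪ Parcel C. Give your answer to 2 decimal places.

39.00

By inclusion–exclusion:
Individual areas: |Parcel A| = 28, |Parcel B| = 8, |Parcel C| = 18.
|Parcel A∩Parcel B|: x∈[1,2], y∈[1,4] → 1·3 = 3.
|Parcel A∩Parcel C|: x∈[3,5], y∈[1,7] → 2·6 = 12.
|Parcel B∩Parcel C| = 0 (no overlap).
|Parcel A∩Parcel B∩Parcel C| = 0.
|Parcel A ∪ Parcel B ∪ Parcel C| = 54 − 15 + 0 = 39.00.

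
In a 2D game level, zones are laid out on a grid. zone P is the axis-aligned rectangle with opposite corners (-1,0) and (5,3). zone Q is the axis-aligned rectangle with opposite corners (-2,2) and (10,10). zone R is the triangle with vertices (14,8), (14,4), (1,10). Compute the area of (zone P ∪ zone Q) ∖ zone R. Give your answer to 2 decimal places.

|zone P ∪ zone Q| = 108.
|(zone P ∪ zone Q) ∩ zone R| = 12.4615.
|(zone P ∪ zone Q) ∖ zone R| = 108 − 12.4615 = 95.54.

95.54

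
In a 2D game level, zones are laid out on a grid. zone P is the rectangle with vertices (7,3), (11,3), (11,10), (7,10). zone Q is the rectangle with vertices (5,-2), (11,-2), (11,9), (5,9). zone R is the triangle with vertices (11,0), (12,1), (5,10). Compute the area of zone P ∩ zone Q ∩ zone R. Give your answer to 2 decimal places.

The intersection is the polygon with vertices (9.2,3), (7,6.667), (7,7.429), (10.444,3).
By the shoelace formula its area is 3.59.

3.59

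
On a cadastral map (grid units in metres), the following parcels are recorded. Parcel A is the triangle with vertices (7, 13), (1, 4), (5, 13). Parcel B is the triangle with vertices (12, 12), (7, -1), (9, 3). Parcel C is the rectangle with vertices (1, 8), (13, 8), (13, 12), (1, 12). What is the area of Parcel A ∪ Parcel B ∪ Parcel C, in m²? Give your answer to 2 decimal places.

By inclusion–exclusion:
Individual areas: |Parcel A| = 9, |Parcel B| = 3, |Parcel C| = 48.
|Parcel A∩Parcel B| = 0.
|Parcel A∩Parcel C| = 5.3333.
|Parcel B∩Parcel C| = 0.4103.
|Parcel A∩Parcel B∩Parcel C| = 0.
|Parcel A ∪ Parcel B ∪ Parcel C| = 60 − 5.7436 + 0 = 54.26.

54.26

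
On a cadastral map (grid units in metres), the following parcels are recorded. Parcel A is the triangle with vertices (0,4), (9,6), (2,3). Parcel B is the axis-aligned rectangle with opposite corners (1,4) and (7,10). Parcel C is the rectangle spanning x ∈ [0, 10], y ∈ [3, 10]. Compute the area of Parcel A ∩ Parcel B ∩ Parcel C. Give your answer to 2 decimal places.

The intersection is the polygon with vertices (7,5.143), (4.333,4), (1,4), (1,4.222), (7,5.556).
By the shoelace formula its area is 3.81.

3.81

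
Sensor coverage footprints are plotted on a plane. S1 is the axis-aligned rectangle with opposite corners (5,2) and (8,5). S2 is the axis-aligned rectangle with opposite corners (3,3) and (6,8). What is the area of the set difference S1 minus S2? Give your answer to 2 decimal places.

|S1∩S2|: x∈[5,6], y∈[3,5] → 1·2 = 2.
|S1| = 9.
|S1 ∖ S2| = |S1| − |S1∩S2| = 9 − 2 = 7.00.

7.00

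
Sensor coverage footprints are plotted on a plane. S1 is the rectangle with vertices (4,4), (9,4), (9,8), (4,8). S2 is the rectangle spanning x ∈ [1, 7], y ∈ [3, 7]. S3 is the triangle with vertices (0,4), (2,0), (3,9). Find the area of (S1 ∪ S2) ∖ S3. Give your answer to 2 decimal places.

|S1 ∪ S2| = 35.
|(S1 ∪ S2) ∩ S3| = 5.6889.
|(S1 ∪ S2) ∖ S3| = 35 − 5.6889 = 29.31.

29.31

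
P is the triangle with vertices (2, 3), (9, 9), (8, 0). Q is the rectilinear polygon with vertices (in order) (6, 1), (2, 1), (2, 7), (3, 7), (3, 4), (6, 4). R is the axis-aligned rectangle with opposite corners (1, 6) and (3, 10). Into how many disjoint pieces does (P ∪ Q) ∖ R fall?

(P ∪ Q) ∖ R is a single connected region.

1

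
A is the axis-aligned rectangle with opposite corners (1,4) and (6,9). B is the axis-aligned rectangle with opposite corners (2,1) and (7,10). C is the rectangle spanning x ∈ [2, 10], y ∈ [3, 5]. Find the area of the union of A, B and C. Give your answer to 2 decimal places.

By inclusion–exclusion:
Individual areas: |A| = 25, |B| = 45, |C| = 16.
|A∩B|: x∈[2,6], y∈[4,9] → 4·5 = 20.
|A∩C|: x∈[2,6], y∈[4,5] → 4·1 = 4.
|B∩C|: x∈[2,7], y∈[3,5] → 5·2 = 10.
|A∩B∩C| = 4.
|A ∪ B ∪ C| = 86 − 34 + 4 = 56.00.

56.00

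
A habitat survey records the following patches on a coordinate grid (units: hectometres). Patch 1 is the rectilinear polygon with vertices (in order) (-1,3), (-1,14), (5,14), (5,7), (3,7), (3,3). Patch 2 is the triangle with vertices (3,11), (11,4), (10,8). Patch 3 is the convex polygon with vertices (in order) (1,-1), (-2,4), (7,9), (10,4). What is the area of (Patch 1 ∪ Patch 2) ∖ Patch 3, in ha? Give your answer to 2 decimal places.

56.02

|Patch 1 ∪ Patch 2| = 69.6071.
|(Patch 1 ∪ Patch 2) ∩ Patch 3| = 13.5852.
|(Patch 1 ∪ Patch 2) ∖ Patch 3| = 69.6071 − 13.5852 = 56.02.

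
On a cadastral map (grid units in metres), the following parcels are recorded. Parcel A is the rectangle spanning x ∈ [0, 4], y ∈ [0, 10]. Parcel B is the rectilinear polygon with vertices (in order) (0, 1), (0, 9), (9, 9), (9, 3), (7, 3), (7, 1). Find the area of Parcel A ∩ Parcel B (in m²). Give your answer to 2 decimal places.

32.00

The intersection is the polygon with vertices (4,1), (0,1), (0,9), (4,9).
By the shoelace formula its area is 32.00.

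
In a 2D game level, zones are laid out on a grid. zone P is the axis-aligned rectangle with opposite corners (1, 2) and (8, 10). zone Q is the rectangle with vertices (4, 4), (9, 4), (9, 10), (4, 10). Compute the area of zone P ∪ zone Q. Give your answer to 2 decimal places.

By inclusion–exclusion:
Individual areas: |zone P| = 56, |zone Q| = 30.
|zone P∩zone Q|: x∈[4,8], y∈[4,10] → 4·6 = 24.
|zone P ∪ zone Q| = 86 − 24 = 62.00.

62.00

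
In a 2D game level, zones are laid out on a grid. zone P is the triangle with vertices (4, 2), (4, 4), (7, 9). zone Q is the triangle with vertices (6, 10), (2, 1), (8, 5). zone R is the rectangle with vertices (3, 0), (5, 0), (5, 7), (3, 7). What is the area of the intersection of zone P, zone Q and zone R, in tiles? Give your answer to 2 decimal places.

The intersection is the polygon with vertices (5,5.667), (5,4.333), (4.2,2.467), (4,2.333), (4,4).
By the shoelace formula its area is 1.63.

1.63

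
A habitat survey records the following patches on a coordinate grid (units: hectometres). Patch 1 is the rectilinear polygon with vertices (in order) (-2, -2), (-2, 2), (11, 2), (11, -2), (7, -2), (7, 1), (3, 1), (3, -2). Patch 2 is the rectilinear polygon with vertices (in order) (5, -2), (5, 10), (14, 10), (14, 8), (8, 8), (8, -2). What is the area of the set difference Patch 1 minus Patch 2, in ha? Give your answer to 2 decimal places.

34.00

|Patch 1| = 40, |Patch 1∩Patch 2| = 6.
|Patch 1 ∖ Patch 2| = |Patch 1| − |Patch 1∩Patch 2| = 40 − 6 = 34.00.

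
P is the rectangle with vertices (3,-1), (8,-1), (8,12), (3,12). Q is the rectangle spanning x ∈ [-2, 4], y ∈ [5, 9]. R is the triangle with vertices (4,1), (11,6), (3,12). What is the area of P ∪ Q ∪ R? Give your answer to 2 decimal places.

By inclusion–exclusion:
Individual areas: |P| = 65, |Q| = 24, |R| = 41.
|P∩Q|: x∈[3,4], y∈[5,9] → 1·4 = 4.
|P∩R| = 34.4107.
|Q∩R| = 2.1818.
|P∩Q∩R| = 2.1818.
|P ∪ Q ∪ R| = 130 − 40.5925 + 2.1818 = 91.59.

91.59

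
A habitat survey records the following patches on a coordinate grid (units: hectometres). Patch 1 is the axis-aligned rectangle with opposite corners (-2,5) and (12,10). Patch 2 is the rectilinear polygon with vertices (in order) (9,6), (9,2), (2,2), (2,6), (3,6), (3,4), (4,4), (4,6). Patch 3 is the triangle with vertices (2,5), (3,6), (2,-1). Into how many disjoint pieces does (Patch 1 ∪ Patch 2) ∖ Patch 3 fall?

1

(Patch 1 ∪ Patch 2) ∖ Patch 3 is a single connected region.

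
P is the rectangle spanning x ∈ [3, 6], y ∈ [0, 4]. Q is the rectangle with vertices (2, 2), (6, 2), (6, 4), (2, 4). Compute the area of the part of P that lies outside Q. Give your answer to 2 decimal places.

6.00

|P∩Q|: x∈[3,6], y∈[2,4] → 3·2 = 6.
|P| = 12.
|P ∖ Q| = |P| − |P∩Q| = 12 − 6 = 6.00.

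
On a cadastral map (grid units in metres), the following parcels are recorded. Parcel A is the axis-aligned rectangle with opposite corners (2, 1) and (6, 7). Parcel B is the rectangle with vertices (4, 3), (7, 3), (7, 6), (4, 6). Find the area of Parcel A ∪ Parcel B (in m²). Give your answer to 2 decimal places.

By inclusion–exclusion:
Individual areas: |Parcel A| = 24, |Parcel B| = 9.
|Parcel A∩Parcel B|: x∈[4,6], y∈[3,6] → 2·3 = 6.
|Parcel A ∪ Parcel B| = 33 − 6 = 27.00.

27.00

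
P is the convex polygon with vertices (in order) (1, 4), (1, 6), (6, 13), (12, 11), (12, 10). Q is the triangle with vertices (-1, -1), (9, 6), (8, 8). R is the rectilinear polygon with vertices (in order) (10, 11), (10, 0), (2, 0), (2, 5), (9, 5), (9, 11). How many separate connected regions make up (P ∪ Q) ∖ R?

(P ∪ Q) ∖ R splits into 2 disjoint pieces (area 45.6898, area 1.35).

2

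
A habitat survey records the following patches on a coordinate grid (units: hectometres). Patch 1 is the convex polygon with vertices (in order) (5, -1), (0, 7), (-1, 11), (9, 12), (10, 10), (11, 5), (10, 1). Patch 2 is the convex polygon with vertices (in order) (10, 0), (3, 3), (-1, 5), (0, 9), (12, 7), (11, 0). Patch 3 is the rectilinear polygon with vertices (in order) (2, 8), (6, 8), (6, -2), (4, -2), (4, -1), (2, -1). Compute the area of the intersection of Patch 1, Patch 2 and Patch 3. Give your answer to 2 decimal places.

21.64

The intersection is the polygon with vertices (6,8), (6,1.714), (3,3), (2.273,3.364), (2,3.8), (2,8), (6,8).
By the shoelace formula its area is 21.64.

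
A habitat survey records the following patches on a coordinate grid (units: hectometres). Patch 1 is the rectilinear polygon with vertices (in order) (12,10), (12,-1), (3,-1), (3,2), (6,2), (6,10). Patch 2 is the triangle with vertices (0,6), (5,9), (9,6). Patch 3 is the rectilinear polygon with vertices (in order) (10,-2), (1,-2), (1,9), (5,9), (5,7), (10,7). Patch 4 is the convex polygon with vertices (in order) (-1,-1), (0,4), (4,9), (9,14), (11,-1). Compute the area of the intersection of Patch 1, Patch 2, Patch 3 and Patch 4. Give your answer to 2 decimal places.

2.33

The intersection is the polygon with vertices (6,6), (6,7), (7.667,7), (9,6).
By the shoelace formula its area is 2.33.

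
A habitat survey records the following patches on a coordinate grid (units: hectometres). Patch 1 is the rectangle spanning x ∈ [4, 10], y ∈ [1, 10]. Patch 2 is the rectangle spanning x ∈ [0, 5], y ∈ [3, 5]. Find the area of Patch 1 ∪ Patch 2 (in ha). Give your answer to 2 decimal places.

62.00

By inclusion–exclusion:
Individual areas: |Patch 1| = 54, |Patch 2| = 10.
|Patch 1∩Patch 2|: x∈[4,5], y∈[3,5] → 1·2 = 2.
|Patch 1 ∪ Patch 2| = 64 − 2 = 62.00.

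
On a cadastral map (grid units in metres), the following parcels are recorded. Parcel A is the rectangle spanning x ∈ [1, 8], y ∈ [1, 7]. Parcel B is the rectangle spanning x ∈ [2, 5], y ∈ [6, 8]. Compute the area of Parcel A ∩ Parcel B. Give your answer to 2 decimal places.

|Parcel A∩Parcel B|: x∈[2,5], y∈[6,7] → 3·1 = 3.

3.00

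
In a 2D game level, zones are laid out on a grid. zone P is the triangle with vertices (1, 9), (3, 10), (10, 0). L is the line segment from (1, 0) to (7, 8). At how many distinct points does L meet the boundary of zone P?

2

The segment meets the boundary at (5.655,6.207), (4.857,5.143).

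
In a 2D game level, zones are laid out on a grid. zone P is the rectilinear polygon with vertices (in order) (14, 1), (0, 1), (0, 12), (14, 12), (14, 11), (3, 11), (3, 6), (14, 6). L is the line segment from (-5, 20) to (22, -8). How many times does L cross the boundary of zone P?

4

The segment meets the boundary at (13.321,1), (8.5,6), (2.714,12), (3.679,11).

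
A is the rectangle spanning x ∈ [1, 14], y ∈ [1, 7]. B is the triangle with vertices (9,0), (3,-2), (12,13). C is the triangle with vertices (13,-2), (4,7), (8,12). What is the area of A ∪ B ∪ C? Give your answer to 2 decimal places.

By inclusion–exclusion:
Individual areas: |A| = 78, |B| = 36, |C| = 40.5.
|A∩B| = 19.9385.
|A∩C| = 23.1429.
|B∩C| = 12.1465.
|A∩B∩C| = 11.1434.
|A ∪ B ∪ C| = 154.5 − 55.2278 + 11.1434 = 110.42.

110.42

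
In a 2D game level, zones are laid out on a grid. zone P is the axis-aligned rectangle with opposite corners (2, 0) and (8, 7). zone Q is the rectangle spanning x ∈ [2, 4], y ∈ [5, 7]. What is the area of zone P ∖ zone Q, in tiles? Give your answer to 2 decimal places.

|zone P∩zone Q|: x∈[2,4], y∈[5,7] → 2·2 = 4.
|zone P| = 42.
|zone P ∖ zone Q| = |zone P| − |zone P∩zone Q| = 42 − 4 = 38.00.

38.00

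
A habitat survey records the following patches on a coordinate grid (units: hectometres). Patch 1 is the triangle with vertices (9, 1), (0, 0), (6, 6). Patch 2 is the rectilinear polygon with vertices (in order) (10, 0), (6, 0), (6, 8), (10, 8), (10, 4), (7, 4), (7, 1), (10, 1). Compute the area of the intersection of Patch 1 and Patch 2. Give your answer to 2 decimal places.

The intersection is the polygon with vertices (6,0.667), (6,6), (7.2,4), (7,4), (7,1), (9,1).
By the shoelace formula its area is 4.70.

4.70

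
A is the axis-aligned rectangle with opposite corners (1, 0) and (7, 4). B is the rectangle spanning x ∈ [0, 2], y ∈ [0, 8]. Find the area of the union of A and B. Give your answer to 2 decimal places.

By inclusion–exclusion:
Individual areas: |A| = 24, |B| = 16.
|A∩B|: x∈[1,2], y∈[0,4] → 1·4 = 4.
|A ∪ B| = 40 − 4 = 36.00.

36.00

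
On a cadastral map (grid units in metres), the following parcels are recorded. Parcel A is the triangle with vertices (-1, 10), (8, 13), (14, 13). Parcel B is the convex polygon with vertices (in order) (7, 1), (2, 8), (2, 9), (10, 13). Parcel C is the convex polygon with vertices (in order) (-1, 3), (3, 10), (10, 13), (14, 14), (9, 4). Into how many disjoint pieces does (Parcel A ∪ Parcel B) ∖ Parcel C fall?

4

(Parcel A ∪ Parcel B) ∖ Parcel C splits into 4 disjoint pieces (area 6, area 0.0278, area 3.6185, area 0.225).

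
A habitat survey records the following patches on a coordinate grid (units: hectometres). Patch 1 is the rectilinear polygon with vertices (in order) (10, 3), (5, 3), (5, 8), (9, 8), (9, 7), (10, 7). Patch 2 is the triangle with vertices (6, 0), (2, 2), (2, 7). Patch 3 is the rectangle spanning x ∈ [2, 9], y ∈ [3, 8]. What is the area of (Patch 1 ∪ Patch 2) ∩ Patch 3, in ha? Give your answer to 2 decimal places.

|Patch 1 ∪ Patch 2| = 34.
|(Patch 1 ∪ Patch 2) ∩ Patch 3| = 24.57.

24.57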